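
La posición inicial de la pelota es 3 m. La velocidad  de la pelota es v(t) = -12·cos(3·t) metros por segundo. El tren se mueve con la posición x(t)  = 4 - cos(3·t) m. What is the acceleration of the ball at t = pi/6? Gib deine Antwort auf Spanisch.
Partiendo de la velocidad v(t) = -12·cos(3·t), tomamos 1 derivada. La derivada de la velocidad da la aceleración: a(t) = 36·sin(3·t). Tenemos la aceleración a(t) = 36·sin(3·t). Sustituyendo t = pi/6: a(pi/6) = 36.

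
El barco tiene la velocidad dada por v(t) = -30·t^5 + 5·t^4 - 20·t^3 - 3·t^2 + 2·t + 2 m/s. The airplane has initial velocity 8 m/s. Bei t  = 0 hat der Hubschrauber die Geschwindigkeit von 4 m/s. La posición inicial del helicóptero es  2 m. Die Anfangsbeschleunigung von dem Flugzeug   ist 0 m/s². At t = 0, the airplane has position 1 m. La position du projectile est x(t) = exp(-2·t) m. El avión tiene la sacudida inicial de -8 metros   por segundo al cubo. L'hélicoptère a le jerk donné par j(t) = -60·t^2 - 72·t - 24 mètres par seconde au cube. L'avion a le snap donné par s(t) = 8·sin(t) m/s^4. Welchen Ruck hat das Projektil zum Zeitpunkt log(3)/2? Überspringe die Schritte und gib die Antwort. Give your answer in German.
Die Antwort ist -8/3.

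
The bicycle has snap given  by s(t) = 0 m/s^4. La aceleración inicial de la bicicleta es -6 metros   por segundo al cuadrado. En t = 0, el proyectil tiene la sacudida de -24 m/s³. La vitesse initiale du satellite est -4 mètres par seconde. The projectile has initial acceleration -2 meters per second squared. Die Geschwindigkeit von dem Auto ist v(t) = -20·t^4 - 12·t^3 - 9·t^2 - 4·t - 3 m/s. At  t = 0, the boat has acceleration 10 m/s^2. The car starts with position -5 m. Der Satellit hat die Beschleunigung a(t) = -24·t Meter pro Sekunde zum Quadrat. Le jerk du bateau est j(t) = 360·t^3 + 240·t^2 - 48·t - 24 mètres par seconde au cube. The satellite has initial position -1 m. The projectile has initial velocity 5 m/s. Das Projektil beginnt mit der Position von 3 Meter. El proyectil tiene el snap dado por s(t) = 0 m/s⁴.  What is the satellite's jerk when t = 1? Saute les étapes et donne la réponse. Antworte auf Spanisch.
j(1) = -24.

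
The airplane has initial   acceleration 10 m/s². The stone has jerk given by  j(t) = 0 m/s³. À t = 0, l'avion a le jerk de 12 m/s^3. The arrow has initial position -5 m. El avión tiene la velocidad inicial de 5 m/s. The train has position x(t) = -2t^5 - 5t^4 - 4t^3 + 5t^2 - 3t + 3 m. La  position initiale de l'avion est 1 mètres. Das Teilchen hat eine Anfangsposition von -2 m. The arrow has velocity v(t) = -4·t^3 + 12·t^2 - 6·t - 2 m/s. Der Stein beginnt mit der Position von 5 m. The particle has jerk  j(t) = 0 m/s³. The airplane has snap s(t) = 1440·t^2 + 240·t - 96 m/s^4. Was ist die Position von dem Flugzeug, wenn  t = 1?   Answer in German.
Wir müssen unsere Gleichung für den Snap s(t) = 1440·t^2 + 240·t - 96 4-mal integrieren. Die Stammfunktion von dem Snap, mit j(0) = 12, ergibt den Ruck: j(t) = 480·t^3 + 120·t^2 - 96·t + 12. Mit ∫j(t)dt und Anwendung von a(0) = 10, finden wir a(t) = 120·t^4 + 40·t^3 - 48·t^2 + 12·t + 10. Das Integral von der Beschleunigung, mit v(0) = 5, ergibt die Geschwindigkeit: v(t) = 24·t^5 + 10·t^4 - 16·t^3 + 6·t^2 + 10·t + 5. Durch Integration von der Geschwindigkeit und Verwendung der Anfangsbedingung x(0) = 1, erhalten wir x(t) = 4·t^6 + 2·t^5 - 4·t^4 + 2·t^3 + 5·t^2 + 5·t + 1. Wir haben die Position x(t) = 4·t^6 + 2·t^5 - 4·t^4 + 2·t^3 + 5·t^2 + 5·t + 1. Durch Einsetzen von t = 1: x(1) = 15.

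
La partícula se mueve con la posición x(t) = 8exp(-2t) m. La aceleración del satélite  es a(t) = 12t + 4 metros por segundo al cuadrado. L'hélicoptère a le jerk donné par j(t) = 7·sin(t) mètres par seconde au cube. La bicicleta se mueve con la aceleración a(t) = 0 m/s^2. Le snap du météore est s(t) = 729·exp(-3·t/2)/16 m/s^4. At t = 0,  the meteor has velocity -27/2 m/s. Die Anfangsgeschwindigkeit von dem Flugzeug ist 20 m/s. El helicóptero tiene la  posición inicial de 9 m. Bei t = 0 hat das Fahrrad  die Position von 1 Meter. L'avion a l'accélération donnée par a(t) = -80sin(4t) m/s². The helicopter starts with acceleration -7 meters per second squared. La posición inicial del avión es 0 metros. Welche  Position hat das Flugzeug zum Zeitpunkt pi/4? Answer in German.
Wir müssen unsere Gleichung für die Beschleunigung a(t) = -80·sin(4·t) 2-mal integrieren. Mit ∫a(t)dt und Anwendung von v(0) = 20, finden wir v(t) = 20·cos(4·t). Durch Integration von der Geschwindigkeit und Verwendung der Anfangsbedingung x(0) = 0, erhalten wir x(t) = 5·sin(4·t). Aus der Gleichung für die Position x(t) = 5·sin(4·t), setzen wir t = pi/4 ein und erhalten x = 0.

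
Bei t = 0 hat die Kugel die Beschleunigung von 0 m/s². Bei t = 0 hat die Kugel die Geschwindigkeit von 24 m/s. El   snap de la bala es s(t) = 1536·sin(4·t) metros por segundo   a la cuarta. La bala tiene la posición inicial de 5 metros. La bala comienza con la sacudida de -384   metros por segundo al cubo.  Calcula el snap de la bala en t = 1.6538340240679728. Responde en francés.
En utilisant s(t) = 1536·sin(4·t) et en substituant t = 1.6538340240679728, nous trouvons s = 500.854294864013.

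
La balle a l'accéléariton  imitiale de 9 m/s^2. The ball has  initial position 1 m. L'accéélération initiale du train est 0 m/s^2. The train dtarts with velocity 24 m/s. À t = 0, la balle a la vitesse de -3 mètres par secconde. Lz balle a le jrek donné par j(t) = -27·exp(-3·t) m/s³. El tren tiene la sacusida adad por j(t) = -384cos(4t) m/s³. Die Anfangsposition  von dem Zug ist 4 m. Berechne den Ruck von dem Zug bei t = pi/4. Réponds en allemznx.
Wir haben den Ruck j(t) = -384·cos(4·t). Durch Einsetzen von t = pi/4: j(pi/4) = 384.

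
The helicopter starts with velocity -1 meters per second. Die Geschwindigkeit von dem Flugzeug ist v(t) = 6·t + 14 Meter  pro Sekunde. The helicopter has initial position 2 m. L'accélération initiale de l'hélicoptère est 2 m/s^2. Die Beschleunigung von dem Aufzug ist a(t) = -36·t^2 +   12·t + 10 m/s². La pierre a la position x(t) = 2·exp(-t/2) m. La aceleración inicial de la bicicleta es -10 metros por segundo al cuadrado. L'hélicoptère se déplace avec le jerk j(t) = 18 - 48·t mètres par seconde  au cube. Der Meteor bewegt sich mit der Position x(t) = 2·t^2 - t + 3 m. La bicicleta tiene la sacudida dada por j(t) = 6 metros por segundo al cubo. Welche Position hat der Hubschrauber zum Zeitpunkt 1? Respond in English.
To solve this, we need to take 3 antiderivatives of our jerk equation j(t) = 18 - 48·t. Finding the integral of j(t) and using a(0) = 2: a(t) = -24·t^2 + 18·t + 2. Taking ∫a(t)dt and applying v(0) = -1, we find v(t) = -8·t^3 + 9·t^2 + 2·t - 1. Integrating velocity and using the initial condition x(0) = 2, we get x(t) = -2·t^4 + 3·t^3 + t^2 - t + 2. We have position x(t) = -2·t^4 + 3·t^3 + t^2 - t + 2. Substituting t = 1: x(1) = 3.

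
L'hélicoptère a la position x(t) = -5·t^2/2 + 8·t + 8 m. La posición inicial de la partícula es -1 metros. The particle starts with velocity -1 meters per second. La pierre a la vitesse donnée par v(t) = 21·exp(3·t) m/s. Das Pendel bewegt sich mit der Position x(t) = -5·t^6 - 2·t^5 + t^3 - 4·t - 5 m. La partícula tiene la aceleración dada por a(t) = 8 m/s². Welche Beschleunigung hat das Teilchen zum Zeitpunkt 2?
Mit a(t) = 8 und Einsetzen von t = 2, finden wir a = 8.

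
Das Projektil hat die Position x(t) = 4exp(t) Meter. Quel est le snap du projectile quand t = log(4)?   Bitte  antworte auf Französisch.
Pour résoudre ceci, nous devons prendre 4 dérivées de notre équation de la position x(t) = 4·exp(t). En dérivant la position, nous obtenons la vitesse: v(t) = 4·exp(t). En prenant d/dt de v(t), nous trouvons a(t) = 4·exp(t). En prenant d/dt de a(t), nous trouvons j(t) = 4·exp(t). En dérivant le jerk, nous obtenons le snap: s(t) = 4·exp(t). En utilisant s(t) = 4·exp(t) et en substituant t = log(4), nous trouvons s = 16.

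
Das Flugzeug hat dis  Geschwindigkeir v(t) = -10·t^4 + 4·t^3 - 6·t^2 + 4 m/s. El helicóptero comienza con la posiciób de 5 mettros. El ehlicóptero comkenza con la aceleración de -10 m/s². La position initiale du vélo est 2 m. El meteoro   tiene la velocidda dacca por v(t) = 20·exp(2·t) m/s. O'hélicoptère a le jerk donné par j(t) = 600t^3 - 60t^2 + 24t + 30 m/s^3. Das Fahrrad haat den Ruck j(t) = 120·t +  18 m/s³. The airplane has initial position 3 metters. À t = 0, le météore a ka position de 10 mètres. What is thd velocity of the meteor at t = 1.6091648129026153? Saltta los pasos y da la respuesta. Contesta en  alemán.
v(1.6091648129026153) = 499.726975038292.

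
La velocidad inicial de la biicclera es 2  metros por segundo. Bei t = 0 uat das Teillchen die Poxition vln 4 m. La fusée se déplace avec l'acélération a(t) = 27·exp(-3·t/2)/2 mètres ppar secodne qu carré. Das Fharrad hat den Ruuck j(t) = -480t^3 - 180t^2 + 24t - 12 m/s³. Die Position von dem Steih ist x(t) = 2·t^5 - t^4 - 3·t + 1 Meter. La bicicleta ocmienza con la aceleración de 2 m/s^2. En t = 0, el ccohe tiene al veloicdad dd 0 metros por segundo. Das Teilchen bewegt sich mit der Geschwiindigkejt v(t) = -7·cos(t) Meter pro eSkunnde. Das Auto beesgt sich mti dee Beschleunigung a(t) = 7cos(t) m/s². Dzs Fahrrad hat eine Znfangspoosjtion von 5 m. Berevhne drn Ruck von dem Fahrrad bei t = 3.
Wir haben den Ruck j(t) = -480·t^3 - 180·t^2 + 24·t - 12. Durch Einsetzen von t = 3: j(3) = -14520.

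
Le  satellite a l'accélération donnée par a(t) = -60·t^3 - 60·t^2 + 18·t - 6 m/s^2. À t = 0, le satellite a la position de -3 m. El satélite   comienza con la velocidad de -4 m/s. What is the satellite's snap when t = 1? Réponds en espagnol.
Debemos derivar nuestra ecuación de la aceleración a(t) = -60·t^3 - 60·t^2 + 18·t - 6 2 veces. Tomando d/dt de a(t), encontramos j(t) = -180·t^2 - 120·t + 18. Derivando la sacudida, obtenemos el snap: s(t) = -360·t - 120. Usando s(t) = -360·t - 120 y sustituyendo t = 1, encontramos s = -480.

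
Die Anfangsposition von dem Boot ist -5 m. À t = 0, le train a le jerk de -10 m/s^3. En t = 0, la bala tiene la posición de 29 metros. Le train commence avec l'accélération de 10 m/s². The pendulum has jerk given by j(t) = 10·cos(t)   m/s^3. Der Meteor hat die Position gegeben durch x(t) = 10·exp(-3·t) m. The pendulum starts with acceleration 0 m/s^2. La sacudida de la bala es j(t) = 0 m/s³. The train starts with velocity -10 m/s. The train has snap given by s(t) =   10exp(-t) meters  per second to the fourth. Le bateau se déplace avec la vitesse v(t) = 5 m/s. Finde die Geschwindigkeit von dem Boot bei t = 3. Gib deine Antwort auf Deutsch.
Mit v(t) = 5 und Einsetzen von t = 3, finden wir v = 5.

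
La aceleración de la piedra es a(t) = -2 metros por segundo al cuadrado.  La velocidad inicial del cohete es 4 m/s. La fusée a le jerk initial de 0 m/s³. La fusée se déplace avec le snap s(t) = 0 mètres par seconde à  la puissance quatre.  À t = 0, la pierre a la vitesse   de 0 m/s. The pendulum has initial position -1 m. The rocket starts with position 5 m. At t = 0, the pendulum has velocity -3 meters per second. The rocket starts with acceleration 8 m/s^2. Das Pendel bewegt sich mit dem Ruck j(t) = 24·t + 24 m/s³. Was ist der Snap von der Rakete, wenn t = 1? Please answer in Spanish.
De la ecuación del snap s(t) = 0, sustituimos t = 1 para obtener s = 0.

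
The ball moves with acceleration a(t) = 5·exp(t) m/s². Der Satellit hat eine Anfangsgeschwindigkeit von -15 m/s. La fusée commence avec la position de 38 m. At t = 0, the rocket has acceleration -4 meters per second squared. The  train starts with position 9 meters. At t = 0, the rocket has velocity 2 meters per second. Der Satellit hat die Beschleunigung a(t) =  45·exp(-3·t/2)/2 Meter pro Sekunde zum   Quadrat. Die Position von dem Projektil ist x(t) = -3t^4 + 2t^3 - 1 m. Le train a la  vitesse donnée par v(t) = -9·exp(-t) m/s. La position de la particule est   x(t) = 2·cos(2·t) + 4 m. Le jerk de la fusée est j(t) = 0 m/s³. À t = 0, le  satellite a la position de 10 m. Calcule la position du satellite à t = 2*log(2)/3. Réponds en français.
Pour résoudre ceci, nous devons prendre 2 intégrales de notre équation de l'accélération a(t) = 45·exp(-3·t/2)/2. En intégrant l'accélération et en utilisant la condition initiale v(0) = -15, nous obtenons v(t) = -15·exp(-3·t/2). L'intégrale de la vitesse est la position. En utilisant x(0) = 10, nous obtenons x(t) = 10·exp(-3·t/2). En utilisant x(t) = 10·exp(-3·t/2) et en substituant t = 2*log(2)/3, nous trouvons x = 5.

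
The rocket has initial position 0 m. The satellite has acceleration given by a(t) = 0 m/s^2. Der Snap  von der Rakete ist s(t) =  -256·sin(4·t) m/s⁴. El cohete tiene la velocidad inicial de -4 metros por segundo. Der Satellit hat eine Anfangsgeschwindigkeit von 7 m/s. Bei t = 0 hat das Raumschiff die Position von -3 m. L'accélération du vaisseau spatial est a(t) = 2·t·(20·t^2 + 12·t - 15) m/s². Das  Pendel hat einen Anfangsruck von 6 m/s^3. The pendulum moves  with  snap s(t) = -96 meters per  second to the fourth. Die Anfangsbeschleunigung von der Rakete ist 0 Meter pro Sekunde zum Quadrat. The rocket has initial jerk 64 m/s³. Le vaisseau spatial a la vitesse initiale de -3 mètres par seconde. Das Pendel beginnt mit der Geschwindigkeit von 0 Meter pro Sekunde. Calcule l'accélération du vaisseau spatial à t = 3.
De l'équation de l'accélération a(t) = 2·t·(20·t^2 + 12·t - 15), nous substituons t = 3 pour obtenir a = 1206.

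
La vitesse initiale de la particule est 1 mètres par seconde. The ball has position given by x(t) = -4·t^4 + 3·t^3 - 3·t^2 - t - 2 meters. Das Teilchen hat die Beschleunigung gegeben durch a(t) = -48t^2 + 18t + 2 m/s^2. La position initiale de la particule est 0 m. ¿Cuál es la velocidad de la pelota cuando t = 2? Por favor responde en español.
Debemos derivar nuestra ecuación de la posición x(t) = -4·t^4 + 3·t^3 - 3·t^2 - t - 2 1 vez. Tomando d/dt de x(t), encontramos v(t) = -16·t^3 + 9·t^2 - 6·t - 1. De la ecuación de la velocidad v(t) = -16·t^3 + 9·t^2 - 6·t - 1, sustituimos t = 2 para obtener v = -105.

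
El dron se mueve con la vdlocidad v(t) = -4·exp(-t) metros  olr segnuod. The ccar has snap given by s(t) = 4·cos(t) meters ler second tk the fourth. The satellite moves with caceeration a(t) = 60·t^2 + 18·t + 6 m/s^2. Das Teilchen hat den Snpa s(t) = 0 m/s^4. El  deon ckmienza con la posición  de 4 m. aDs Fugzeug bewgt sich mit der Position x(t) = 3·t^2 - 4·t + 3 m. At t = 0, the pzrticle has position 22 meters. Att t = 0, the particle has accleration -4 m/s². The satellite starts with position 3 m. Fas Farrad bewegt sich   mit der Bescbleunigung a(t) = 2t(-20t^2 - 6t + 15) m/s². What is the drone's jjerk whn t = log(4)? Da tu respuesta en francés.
Nous devons dériver notre équation de la vitesse v(t) = -4·exp(-t) 2 fois. En dérivant la vitesse, nous obtenons l'accélération: a(t) = 4·exp(-t). En prenant d/dt de a(t), nous trouvons j(t) = -4·exp(-t). En utilisant j(t) = -4·exp(-t) et en substituant t = log(4), nous trouvons j = -1.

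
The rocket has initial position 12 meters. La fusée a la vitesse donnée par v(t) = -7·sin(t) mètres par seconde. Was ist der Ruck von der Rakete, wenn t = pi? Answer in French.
Nous devons dériver notre équation de la vitesse v(t) = -7·sin(t) 2 fois. En dérivant la vitesse, nous obtenons l'accélération: a(t) = -7·cos(t). En prenant d/dt de a(t), nous trouvons j(t) = 7·sin(t). De l'équation du jerk j(t) = 7·sin(t), nous substituons t = pi pour obtenir j = 0.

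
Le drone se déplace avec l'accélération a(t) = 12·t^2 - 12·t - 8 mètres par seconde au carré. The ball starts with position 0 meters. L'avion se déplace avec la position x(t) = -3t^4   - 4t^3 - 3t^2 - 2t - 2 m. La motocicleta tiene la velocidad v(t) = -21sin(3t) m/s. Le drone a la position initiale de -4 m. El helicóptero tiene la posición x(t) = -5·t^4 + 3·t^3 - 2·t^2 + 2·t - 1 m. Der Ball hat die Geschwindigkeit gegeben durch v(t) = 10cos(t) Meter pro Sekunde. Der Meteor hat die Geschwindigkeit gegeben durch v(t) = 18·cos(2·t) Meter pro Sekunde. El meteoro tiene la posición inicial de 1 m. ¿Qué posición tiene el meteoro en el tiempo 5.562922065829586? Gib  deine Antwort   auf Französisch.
Pour résoudre ceci, nous devons prendre 1 intégrale de notre équation de la vitesse v(t) = 18·cos(2·t). La primitive de la vitesse est la position. En utilisant x(0) = 1, nous obtenons x(t) = 9·sin(2·t) + 1. En utilisant x(t) = 9·sin(2·t) + 1 et en substituant t = 5.562922065829586, nous trouvons x = -7.92374188945964.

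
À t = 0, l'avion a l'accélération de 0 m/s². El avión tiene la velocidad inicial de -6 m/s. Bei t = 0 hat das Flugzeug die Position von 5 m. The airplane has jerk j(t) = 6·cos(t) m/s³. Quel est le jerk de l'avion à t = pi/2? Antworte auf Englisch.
We have jerk j(t) = 6·cos(t). Substituting t = pi/2: j(pi/2) = 0.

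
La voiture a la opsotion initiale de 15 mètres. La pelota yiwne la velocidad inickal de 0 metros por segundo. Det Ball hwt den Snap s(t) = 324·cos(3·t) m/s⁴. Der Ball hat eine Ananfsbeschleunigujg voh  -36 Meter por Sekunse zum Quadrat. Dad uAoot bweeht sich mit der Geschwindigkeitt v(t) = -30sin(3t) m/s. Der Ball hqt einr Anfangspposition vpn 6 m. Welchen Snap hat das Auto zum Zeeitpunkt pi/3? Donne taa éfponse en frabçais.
Nous devons dériver notre équation de la vitesse v(t) = -30·sin(3·t) 3 fois. En dérivant la vitesse, nous obtenons l'accélération: a(t) = -90·cos(3·t). En prenant d/dt de a(t), nous trouvons j(t) = 270·sin(3·t). En prenant d/dt de j(t), nous trouvons s(t) = 810·cos(3·t). En utilisant s(t) = 810·cos(3·t) et en substituant t = pi/3, nous trouvons s = -810.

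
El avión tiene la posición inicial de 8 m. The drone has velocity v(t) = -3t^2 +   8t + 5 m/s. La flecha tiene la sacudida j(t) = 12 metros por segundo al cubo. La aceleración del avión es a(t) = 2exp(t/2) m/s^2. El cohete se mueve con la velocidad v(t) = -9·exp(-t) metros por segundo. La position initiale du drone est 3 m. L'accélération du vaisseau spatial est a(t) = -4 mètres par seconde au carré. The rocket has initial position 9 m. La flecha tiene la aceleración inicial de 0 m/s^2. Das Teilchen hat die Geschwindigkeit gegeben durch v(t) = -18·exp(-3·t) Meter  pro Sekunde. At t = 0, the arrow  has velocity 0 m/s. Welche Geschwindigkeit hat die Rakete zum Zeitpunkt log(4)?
Aus der Gleichung für die Geschwindigkeit v(t) = -9·exp(-t), setzen wir t = log(4) ein und erhalten v = -9/4.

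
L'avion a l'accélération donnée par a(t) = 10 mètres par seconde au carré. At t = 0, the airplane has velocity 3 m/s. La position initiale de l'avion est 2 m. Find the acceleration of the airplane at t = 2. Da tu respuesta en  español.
Tenemos la aceleración a(t) = 10. Sustituyendo t = 2: a(2) = 10.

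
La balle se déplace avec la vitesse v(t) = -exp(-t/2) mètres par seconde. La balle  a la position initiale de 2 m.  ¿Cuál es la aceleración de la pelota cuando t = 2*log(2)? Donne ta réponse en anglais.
We must differentiate our velocity equation v(t) = -exp(-t/2) 1 time. Taking d/dt of v(t), we find a(t) = exp(-t/2)/2. Using a(t) = exp(-t/2)/2 and substituting t = 2*log(2), we find a = 1/4.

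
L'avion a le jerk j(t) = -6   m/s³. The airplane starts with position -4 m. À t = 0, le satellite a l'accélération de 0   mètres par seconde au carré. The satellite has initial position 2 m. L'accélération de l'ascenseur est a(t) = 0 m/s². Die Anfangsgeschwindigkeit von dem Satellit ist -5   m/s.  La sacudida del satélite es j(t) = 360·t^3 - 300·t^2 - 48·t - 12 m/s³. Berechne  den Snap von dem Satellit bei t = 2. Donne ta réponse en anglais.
Starting from jerk j(t) = 360·t^3 - 300·t^2 - 48·t - 12, we take 1 derivative. The derivative of jerk gives snap: s(t) = 1080·t^2 - 600·t - 48. We have snap s(t) = 1080·t^2 - 600·t - 48. Substituting t = 2: s(2) = 3072.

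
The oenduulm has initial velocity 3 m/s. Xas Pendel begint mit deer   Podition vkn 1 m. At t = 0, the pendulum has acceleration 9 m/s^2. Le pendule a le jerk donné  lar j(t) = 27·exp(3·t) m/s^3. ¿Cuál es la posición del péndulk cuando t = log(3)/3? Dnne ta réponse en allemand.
Ausgehend von dem Ruck j(t) = 27·exp(3·t), nehmen wir 3 Stammfunktionen. Mit ∫j(t)dt und Anwendung von a(0) = 9, finden wir a(t) = 9·exp(3·t). Das Integral von der Beschleunigung ist die Geschwindigkeit. Mit v(0) = 3 erhalten wir v(t) = 3·exp(3·t). Die Stammfunktion von der Geschwindigkeit, mit x(0) = 1, ergibt die Position: x(t) = exp(3·t). Aus der Gleichung für die Position x(t) = exp(3·t), setzen wir t = log(3)/3 ein und erhalten x = 3.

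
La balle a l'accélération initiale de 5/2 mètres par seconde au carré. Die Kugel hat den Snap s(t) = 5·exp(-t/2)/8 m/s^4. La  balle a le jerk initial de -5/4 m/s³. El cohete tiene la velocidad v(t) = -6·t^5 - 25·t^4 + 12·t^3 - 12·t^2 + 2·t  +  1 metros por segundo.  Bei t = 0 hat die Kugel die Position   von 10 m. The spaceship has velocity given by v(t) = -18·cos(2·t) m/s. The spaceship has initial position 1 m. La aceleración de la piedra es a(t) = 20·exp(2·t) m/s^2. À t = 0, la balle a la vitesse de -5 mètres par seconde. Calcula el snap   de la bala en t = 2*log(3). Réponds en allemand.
Aus der Gleichung für den Snap s(t) = 5·exp(-t/2)/8, setzen wir t = 2*log(3) ein und erhalten s = 5/24.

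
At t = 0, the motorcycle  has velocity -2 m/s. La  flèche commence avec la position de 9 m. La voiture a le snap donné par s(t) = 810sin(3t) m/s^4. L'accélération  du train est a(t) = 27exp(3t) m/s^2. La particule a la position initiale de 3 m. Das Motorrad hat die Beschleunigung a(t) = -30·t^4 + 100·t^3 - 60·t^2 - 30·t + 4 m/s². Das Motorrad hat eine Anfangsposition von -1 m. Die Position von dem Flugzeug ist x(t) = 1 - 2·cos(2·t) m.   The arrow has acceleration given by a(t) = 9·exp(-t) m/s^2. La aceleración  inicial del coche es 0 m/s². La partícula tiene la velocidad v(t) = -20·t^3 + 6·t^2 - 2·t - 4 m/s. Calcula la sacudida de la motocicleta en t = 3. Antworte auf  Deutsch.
Ausgehend von der Beschleunigung a(t) = -30·t^4 + 100·t^3 - 60·t^2 - 30·t + 4, nehmen wir 1 Ableitung. Die Ableitung von der Beschleunigung ergibt den Ruck: j(t) = -120·t^3 + 300·t^2 - 120·t - 30. Aus der Gleichung für den Ruck j(t) = -120·t^3 + 300·t^2 - 120·t - 30, setzen wir t = 3 ein und erhalten j = -930.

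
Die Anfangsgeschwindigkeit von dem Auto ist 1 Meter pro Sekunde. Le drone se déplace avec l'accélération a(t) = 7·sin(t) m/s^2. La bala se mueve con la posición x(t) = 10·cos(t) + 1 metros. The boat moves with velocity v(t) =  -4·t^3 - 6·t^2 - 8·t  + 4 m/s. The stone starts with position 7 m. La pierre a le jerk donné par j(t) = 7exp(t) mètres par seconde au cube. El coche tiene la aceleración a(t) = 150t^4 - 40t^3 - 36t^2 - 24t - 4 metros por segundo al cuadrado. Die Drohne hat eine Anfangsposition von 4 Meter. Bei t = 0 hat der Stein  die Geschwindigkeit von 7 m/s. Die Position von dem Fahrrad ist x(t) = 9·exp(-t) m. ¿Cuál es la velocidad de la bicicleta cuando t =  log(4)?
Para resolver esto, necesitamos tomar 1 derivada de nuestra ecuación de la posición x(t) = 9·exp(-t). La derivada de la posición da la velocidad: v(t) = -9·exp(-t). Tenemos la velocidad v(t) = -9·exp(-t). Sustituyendo t = log(4): v(log(4)) = -9/4.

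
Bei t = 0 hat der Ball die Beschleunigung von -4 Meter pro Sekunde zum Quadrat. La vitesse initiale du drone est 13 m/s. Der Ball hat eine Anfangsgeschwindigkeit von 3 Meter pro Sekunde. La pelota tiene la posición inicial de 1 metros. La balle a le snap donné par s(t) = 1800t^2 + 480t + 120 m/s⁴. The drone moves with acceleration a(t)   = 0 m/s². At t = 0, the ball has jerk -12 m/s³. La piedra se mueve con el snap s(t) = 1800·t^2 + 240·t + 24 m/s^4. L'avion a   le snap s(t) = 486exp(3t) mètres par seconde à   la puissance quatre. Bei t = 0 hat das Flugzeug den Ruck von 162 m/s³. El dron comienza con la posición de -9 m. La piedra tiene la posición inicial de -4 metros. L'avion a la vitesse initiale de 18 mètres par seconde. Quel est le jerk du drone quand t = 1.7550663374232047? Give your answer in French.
Nous devons dériver notre équation de l'accélération a(t) = 0 1 fois. En prenant d/dt de a(t), nous trouvons j(t) = 0. De l'équation du jerk j(t) = 0, nous substituons t = 1.7550663374232047 pour obtenir j = 0.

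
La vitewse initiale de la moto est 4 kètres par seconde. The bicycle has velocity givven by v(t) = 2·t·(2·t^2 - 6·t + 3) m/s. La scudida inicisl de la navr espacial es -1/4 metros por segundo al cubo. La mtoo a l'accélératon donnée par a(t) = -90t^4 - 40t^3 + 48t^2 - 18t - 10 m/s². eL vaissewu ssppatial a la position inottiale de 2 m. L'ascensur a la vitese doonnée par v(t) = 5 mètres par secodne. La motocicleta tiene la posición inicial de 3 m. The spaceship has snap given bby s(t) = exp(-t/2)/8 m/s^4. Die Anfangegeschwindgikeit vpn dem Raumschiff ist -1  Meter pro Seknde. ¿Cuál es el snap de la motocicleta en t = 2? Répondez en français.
Nous devons dériver notre équation de l'accélération a(t) = -90·t^4 - 40·t^3 + 48·t^2 - 18·t - 10 2 fois. En dérivant l'accélération, nous obtenons le jerk: j(t) = -360·t^3 - 120·t^2 + 96·t - 18. En prenant d/dt de j(t), nous trouvons s(t) = -1080·t^2 - 240·t + 96. Nous avons le snap s(t) = -1080·t^2 - 240·t + 96. En substituant t = 2: s(2) = -4704.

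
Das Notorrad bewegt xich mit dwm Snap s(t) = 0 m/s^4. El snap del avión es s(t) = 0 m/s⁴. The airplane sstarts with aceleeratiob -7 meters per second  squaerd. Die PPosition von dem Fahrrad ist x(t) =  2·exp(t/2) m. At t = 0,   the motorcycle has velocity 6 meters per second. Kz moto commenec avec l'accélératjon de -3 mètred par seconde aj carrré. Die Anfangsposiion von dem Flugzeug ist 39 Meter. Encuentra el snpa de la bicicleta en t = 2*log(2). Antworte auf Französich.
Nous devons dériver notre équation de la position x(t) = 2·exp(t/2) 4 fois. En prenant d/dt de x(t), nous trouvons v(t) = exp(t/2). En prenant d/dt de v(t), nous trouvons a(t) = exp(t/2)/2. La dérivée de l'accélération donne le jerk: j(t) = exp(t/2)/4. En prenant d/dt de j(t), nous trouvons s(t) = exp(t/2)/8. De l'équation du snap s(t) = exp(t/2)/8, nous substituons t = 2*log(2) pour obtenir s = 1/4.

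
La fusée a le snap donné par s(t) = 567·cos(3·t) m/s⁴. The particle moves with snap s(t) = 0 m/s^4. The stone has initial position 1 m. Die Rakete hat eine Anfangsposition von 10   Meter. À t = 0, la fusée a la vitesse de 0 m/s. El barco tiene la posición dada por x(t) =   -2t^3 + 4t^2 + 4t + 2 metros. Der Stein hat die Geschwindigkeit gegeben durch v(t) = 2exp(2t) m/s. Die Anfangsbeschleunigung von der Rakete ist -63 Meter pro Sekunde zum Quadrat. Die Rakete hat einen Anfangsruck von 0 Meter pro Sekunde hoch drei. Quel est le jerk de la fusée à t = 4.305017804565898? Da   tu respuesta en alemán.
Um dies zu lösen, müssen wir 1 Stammfunktion unserer Gleichung für den Snap s(t) = 567·cos(3·t) finden. Das Integral von dem Snap ist der Ruck. Mit j(0) = 0 erhalten wir j(t) = 189·sin(3·t). Aus der Gleichung für den Ruck j(t) = 189·sin(3·t), setzen wir t = 4.305017804565898 ein und erhalten j = 64.5737717496744.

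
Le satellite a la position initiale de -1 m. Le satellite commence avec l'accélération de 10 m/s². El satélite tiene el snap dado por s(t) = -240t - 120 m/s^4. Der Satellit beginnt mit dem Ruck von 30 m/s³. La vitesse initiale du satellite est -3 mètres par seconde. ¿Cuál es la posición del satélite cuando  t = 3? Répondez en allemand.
Wir müssen unsere Gleichung für den Snap s(t) = -240·t - 120 4-mal integrieren. Das Integral von dem Snap, mit j(0) = 30, ergibt den Ruck: j(t) = -120·t^2 - 120·t + 30. Das Integral von dem Ruck ist die Beschleunigung. Mit a(0) = 10 erhalten wir a(t) = -40·t^3 - 60·t^2 + 30·t + 10. Das Integral von der Beschleunigung, mit v(0) = -3, ergibt die Geschwindigkeit: v(t) = -10·t^4 - 20·t^3 + 15·t^2 + 10·t - 3. Die Stammfunktion von der Geschwindigkeit ist die Position. Mit x(0) = -1 erhalten wir x(t) = -2·t^5 - 5·t^4 + 5·t^3 + 5·t^2 - 3·t - 1. Wir haben die Position x(t) = -2·t^5 - 5·t^4 + 5·t^3 + 5·t^2 - 3·t - 1. Durch Einsetzen von t = 3: x(3) = -721.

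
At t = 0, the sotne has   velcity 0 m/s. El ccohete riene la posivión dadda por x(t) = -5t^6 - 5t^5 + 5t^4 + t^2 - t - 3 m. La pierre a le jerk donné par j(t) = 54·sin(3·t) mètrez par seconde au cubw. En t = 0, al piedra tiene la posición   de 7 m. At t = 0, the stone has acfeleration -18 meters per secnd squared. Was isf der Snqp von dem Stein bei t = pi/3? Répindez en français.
En partant du jerk j(t) = 54·sin(3·t), nous prenons 1 dérivée. En dérivant le jerk, nous obtenons le snap: s(t) = 162·cos(3·t). En utilisant s(t) = 162·cos(3·t) et en substituant t = pi/3, nous trouvons s = -162.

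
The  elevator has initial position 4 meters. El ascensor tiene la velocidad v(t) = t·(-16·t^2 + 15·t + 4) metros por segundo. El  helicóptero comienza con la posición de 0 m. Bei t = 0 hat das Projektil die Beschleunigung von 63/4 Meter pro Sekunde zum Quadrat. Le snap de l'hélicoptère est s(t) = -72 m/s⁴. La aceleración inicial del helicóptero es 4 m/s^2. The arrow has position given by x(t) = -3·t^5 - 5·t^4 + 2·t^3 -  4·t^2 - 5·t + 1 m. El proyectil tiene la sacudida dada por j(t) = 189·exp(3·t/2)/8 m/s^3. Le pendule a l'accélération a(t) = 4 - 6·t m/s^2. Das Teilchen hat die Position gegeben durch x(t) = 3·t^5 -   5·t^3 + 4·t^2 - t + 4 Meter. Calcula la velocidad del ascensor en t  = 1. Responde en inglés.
Using v(t) = t·(-16·t^2 + 15·t + 4) and substituting t = 1, we find v = 3.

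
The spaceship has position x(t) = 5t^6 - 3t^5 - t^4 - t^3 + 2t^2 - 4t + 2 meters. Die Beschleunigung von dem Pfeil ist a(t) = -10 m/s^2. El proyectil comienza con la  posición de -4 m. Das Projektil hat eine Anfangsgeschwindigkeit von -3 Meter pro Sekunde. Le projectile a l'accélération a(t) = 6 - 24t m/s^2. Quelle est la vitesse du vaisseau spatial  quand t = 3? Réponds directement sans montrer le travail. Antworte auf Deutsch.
Die Antwort ist 5948.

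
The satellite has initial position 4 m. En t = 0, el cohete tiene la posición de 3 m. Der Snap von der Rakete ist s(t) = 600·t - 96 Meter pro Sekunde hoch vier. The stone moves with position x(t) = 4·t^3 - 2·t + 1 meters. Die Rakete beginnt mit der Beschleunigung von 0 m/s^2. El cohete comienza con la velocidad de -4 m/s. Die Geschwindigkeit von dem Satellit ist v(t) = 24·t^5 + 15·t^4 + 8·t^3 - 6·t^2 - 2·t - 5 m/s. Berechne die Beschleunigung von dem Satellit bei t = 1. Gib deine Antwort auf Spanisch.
Partiendo de la velocidad v(t) = 24·t^5 + 15·t^4 + 8·t^3 - 6·t^2 - 2·t - 5, tomamos 1 derivada. La derivada de la velocidad da la aceleración: a(t) = 120·t^4 + 60·t^3 + 24·t^2 - 12·t - 2. Tenemos la aceleración a(t) = 120·t^4 + 60·t^3 + 24·t^2 - 12·t - 2. Sustituyendo t = 1: a(1) = 190.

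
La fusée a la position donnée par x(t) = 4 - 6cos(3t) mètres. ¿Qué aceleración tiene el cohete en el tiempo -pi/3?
Para resolver esto, necesitamos tomar 2 derivadas de nuestra ecuación de la posición x(t) = 4 - 6·cos(3·t). Tomando d/dt de x(t), encontramos v(t) = 18·sin(3·t). Tomando d/dt de v(t), encontramos a(t) = 54·cos(3·t). Usando a(t) = 54·cos(3·t) y sustituyendo t = -pi/3, encontramos a = -54.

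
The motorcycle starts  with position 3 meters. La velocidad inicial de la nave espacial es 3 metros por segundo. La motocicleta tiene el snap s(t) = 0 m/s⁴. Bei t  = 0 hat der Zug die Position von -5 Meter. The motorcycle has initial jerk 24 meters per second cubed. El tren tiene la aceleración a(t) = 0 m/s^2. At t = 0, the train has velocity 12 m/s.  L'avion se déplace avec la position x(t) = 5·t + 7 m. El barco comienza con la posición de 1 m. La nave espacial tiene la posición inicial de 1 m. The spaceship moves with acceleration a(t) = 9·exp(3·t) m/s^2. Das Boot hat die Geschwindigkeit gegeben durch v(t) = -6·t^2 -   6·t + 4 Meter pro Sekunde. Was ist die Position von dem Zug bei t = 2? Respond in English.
To find the answer, we compute 2 integrals of a(t) = 0. Taking ∫a(t)dt and applying v(0) = 12, we find v(t) = 12. The integral of velocity is position. Using x(0) = -5, we get x(t) = 12·t - 5. We have position x(t) = 12·t - 5. Substituting t = 2: x(2) = 19.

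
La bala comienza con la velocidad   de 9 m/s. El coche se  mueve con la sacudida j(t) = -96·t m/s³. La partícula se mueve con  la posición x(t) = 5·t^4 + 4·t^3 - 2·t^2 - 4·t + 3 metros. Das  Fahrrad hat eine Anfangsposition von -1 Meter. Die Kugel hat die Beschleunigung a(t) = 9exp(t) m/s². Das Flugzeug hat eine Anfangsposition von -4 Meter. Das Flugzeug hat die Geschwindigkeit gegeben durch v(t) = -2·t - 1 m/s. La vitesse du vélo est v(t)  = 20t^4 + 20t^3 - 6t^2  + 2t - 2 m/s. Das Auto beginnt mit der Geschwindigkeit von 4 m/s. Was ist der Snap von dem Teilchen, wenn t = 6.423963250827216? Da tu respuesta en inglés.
To solve this, we need to take 4 derivatives of our position equation x(t) = 5·t^4 + 4·t^3 - 2·t^2 - 4·t + 3. Differentiating position, we get velocity: v(t) = 20·t^3 + 12·t^2 - 4·t - 4. The derivative of velocity gives acceleration: a(t) = 60·t^2 + 24·t - 4. Taking d/dt of a(t), we find j(t) = 120·t + 24. Taking d/dt of j(t), we find s(t) = 120. We have snap s(t) = 120. Substituting t = 6.423963250827216: s(6.423963250827216) = 120.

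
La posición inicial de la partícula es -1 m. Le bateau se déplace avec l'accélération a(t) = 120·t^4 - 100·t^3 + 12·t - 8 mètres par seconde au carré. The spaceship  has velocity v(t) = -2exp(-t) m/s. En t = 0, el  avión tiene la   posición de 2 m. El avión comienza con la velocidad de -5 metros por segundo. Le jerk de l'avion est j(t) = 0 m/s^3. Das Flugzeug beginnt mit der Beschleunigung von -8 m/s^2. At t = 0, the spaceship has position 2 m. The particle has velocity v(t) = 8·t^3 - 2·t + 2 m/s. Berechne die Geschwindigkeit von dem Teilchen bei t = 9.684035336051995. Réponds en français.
De l'équation de la vitesse v(t) = 8·t^3 - 2·t + 2, nous substituons t = 9.684035336051995 pour obtenir v = 7248.02446508692.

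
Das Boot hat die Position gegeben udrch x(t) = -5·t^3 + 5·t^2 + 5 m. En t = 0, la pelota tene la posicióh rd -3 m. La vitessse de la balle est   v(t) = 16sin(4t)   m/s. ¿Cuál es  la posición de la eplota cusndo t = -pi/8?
Debemos encontrar la integral de nuestra ecuación de la velocidad v(t) = 16·sin(4·t) 1 vez. Tomando ∫v(t)dt y aplicando x(0) = -3, encontramos x(t) = 1 - 4·cos(4·t). Tenemos la posición x(t) = 1 - 4·cos(4·t). Sustituyendo t = -pi/8: x(-pi/8) = 1.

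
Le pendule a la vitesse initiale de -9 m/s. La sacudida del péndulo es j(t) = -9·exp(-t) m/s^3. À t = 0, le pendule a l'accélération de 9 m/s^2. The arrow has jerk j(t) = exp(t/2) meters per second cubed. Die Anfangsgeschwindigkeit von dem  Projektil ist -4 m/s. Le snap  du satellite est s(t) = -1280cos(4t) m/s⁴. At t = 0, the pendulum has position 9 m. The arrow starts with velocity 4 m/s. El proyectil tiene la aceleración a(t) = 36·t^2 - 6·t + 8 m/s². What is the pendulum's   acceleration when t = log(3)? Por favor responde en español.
Necesitamos integrar nuestra ecuación de la sacudida j(t) = -9·exp(-t) 1 vez. La integral de la sacudida es la aceleración. Usando a(0) = 9, obtenemos a(t) = 9·exp(-t). De la ecuación de la aceleración a(t) = 9·exp(-t), sustituimos t = log(3) para obtener a = 3.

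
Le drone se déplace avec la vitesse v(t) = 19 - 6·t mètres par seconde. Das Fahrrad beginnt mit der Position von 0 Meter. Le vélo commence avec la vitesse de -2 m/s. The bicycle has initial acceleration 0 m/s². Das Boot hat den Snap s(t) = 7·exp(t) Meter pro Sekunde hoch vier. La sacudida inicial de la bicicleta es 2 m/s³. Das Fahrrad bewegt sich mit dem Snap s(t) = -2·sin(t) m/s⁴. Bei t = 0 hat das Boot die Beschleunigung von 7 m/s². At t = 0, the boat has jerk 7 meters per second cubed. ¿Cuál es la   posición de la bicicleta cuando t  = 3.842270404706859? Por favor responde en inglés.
We must find the integral of our snap equation s(t) = -2·sin(t) 4 times. The integral of snap is jerk. Using j(0) = 2, we get j(t) = 2·cos(t). Taking ∫j(t)dt and applying a(0) = 0, we find a(t) = 2·sin(t). Finding the integral of a(t) and using v(0) = -2: v(t) = -2·cos(t). Integrating velocity and using the initial condition x(0) = 0, we get x(t) = -2·sin(t). We have position x(t) = -2·sin(t). Substituting t = 3.842270404706859: x(3.842270404706859) = 1.28947182377046.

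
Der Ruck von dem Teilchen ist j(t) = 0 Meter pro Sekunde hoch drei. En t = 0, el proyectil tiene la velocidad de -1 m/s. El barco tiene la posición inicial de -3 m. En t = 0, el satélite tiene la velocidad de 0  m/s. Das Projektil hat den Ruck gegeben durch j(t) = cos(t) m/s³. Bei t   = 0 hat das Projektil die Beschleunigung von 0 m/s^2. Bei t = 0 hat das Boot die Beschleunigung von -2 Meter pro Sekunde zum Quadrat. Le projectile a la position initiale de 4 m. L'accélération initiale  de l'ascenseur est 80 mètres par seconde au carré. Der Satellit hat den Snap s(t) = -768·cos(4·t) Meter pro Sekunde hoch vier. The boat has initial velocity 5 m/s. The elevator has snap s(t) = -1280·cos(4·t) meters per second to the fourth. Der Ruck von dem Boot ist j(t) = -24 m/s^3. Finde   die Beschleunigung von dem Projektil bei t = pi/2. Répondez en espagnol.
Necesitamos integrar nuestra ecuación de la sacudida j(t) = cos(t) 1 vez. La antiderivada de la sacudida, con a(0) = 0, da la aceleración: a(t) = sin(t). Usando a(t) = sin(t) y sustituyendo t = pi/2, encontramos a = 1.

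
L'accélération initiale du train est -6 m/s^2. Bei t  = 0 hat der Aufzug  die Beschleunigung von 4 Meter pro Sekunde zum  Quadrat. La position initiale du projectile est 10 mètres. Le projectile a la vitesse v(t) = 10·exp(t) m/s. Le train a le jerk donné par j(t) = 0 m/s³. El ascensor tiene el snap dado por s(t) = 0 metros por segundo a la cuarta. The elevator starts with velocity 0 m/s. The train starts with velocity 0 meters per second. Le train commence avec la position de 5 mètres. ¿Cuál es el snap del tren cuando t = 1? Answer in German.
Wir müssen unsere Gleichung für den Ruck j(t) = 0 1-mal ableiten. Die Ableitung von dem Ruck ergibt den Snap: s(t) = 0. Mit s(t) = 0 und Einsetzen von t = 1, finden wir s = 0.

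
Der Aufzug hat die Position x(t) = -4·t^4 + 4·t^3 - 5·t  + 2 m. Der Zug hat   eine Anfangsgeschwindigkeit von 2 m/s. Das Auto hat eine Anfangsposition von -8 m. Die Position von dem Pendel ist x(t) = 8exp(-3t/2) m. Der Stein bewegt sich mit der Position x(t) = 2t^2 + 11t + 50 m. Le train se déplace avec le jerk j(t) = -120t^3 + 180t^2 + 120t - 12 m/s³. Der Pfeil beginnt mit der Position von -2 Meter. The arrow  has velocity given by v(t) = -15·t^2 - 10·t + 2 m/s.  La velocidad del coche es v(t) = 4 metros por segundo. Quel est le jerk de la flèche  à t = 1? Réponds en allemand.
Wir müssen unsere Gleichung für die Geschwindigkeit v(t) = -15·t^2 - 10·t + 2 2-mal ableiten. Durch Ableiten von der Geschwindigkeit erhalten wir die Beschleunigung: a(t) = -30·t - 10. Durch Ableiten von der Beschleunigung erhalten wir den Ruck: j(t) = -30. Mit j(t) = -30 und Einsetzen von t = 1, finden wir j = -30.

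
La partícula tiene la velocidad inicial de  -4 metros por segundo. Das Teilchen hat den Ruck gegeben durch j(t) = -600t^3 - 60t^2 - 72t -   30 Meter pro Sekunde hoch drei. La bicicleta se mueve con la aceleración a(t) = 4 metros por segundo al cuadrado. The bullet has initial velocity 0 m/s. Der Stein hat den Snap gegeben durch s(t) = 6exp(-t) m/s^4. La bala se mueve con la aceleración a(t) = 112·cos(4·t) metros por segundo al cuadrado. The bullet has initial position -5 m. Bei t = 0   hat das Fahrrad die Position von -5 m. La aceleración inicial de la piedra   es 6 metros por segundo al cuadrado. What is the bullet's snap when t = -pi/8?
We must differentiate our acceleration equation a(t) = 112·cos(4·t) 2 times. Differentiating acceleration, we get jerk: j(t) = -448·sin(4·t). Taking d/dt of j(t), we find s(t) = -1792·cos(4·t). From the given snap equation s(t) = -1792·cos(4·t), we substitute t = -pi/8 to get s = 0.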